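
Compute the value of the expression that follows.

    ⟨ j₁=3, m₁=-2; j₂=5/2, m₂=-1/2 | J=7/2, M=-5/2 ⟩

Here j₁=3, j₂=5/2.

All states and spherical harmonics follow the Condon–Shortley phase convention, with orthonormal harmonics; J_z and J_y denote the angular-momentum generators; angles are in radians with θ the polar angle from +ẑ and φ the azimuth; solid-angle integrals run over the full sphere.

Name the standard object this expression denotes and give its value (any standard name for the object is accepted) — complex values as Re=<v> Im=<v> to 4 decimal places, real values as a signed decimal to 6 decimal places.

Clebsch–Gordan coefficient, −√(2/63) ≈ -0.178174

This is a Clebsch–Gordan (vector-coupling) coefficient.
j₁+j₂−J=2  J+j₁−j₂=4  J−j₁+j₂=3  j₁+j₂+J+1=10
(j₁±m₁, j₂±m₂, J±M) = (1,5,2,3,1,6)
P² = 4608/7
sum k=1..2:
  [1] −1/48 = -1/48
  [2] +1/72 = 1/72
S = -1/144
C² = P²·S² = 2/63 ; C = -0.178174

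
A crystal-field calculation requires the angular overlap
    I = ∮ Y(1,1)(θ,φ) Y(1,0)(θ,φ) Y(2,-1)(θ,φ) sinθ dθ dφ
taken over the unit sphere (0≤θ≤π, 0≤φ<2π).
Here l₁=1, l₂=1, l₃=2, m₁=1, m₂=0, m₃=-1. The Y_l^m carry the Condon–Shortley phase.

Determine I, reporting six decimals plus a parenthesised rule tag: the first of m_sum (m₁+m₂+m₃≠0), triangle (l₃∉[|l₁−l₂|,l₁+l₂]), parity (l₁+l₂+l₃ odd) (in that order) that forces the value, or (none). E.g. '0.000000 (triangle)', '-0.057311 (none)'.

-0.218510 (none)

Rules hold: Σm=0, L=4 even, 0≤2≤2.
N = 3·3·5 = 45
Δ = 0!·2!·2!/5! = 1/30
Racah Σ t=0..0: t=0:+1/1 = 1/1
⇒ 3j(1 1 2; 0 0 0)² = 2/15, sgn +1
Racah Σ t=0..0: t=0:+1/2 = 1/2
⇒ 3j(1 1 2; 1 0 -1)² = 1/10, sgn -1
4πI² = N·(3j₀)²·(3jₘ)² = 3/5
I = -1·√(0.6/4π) = -0.21850969
No selection rule forces the value: the integral is nonzero (none).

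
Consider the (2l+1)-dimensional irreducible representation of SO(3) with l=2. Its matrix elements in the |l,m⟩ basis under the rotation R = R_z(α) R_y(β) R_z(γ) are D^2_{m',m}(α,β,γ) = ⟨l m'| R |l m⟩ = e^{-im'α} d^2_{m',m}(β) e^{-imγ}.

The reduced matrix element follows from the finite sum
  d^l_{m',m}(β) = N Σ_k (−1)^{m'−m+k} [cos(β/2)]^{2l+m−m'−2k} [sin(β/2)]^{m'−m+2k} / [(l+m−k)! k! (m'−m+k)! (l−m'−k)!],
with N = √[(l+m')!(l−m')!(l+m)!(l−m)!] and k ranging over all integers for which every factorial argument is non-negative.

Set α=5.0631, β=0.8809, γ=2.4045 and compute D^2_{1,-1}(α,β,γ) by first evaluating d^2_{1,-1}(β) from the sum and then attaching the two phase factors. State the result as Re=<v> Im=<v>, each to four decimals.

Re=-0.3659 Im=-0.1919

Split into d^2_{1,-1}(β=0.8809) × two z-phases.
c=cos(0.880900/2)=0.904560, s=sin(0.880900/2)=0.426347; N=√[6·1·1·6]=6.000000
k∈{0,1} keeps every argument non-negative
  k=0: (−1)^2·6.0000/(2)·0.9046^2·0.4263^2 = +0.446192
  k=1: (−1)^3·6.0000/(6)·0.9046^0·0.4263^4 = -0.033041
d^2_{1,-1}(0.8809) = +0.446192 -0.033041 = +0.413151
D = (+0.343566+0.939129i)·(+0.413151)·(-0.740426+0.672138i) = -0.365890-0.191880i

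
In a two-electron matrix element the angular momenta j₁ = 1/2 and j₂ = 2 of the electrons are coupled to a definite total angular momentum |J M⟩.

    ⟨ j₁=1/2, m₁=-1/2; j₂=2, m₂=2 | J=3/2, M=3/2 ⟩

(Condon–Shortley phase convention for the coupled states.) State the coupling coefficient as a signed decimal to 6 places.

-0.894427

√[4·1!0!3!/5! · 0!1!4!0!3!0!] = √(144/5)
  +(−1)^1/∏(1,0,0,3,0,0)! = -1/6  (running -1/6)
⟨..|..⟩ = √(144/5)·(-1/6) = -0.894427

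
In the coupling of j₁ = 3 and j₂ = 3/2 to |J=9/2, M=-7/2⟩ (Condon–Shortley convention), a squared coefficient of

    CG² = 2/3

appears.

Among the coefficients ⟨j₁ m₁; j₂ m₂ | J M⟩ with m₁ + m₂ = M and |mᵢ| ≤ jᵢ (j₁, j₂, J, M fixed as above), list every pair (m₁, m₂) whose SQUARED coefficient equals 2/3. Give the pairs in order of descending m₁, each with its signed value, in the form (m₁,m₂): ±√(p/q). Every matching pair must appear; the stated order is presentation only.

(-2,-3/2): +√(2/3)

Admissible pairs with m₁+m₂ = M = -7/2: (-3,-1/2), (-2,-3/2)
  (m₁,m₂)=(-2,-3/2): CG² = 2/3, CG = +√(2/3)   ← matches the target
  (m₁,m₂)=(-3,-1/2): CG² = 1/3, CG = +√(1/3)
Pairs with CG² = 2/3: (-2,-3/2): +√(2/3)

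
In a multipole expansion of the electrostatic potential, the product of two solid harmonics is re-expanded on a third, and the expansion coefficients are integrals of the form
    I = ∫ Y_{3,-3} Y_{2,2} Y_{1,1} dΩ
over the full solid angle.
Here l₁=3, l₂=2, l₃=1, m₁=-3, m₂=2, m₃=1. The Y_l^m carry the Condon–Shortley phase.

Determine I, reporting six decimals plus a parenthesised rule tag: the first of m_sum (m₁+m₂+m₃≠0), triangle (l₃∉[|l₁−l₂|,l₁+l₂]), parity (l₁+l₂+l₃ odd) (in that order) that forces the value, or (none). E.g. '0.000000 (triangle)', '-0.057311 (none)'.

-0.319865 (none)

m-sum 0 ✓  L=6 even ✓  1≤1≤5 ✓
Π(2lᵢ+1) = 7×5×3 = 105
triangle coeff Δ(3,2,1) = 1/105
Σ_t [2,2]: t=2:+1/4 = 1/4
(3j)²=3/35 [(3 2 1; 0 0 0)], sign=-1
Σ_t [4,4]: t=4:+1/48 = 1/48
(3j)²=1/7 [(3 2 1; -3 2 1)], sign=+1
⇒ 4πI² = 9/7
I = (-1)√(9/7/(4π)) = -0.31986543
No selection rule forces the value: the integral is nonzero (none).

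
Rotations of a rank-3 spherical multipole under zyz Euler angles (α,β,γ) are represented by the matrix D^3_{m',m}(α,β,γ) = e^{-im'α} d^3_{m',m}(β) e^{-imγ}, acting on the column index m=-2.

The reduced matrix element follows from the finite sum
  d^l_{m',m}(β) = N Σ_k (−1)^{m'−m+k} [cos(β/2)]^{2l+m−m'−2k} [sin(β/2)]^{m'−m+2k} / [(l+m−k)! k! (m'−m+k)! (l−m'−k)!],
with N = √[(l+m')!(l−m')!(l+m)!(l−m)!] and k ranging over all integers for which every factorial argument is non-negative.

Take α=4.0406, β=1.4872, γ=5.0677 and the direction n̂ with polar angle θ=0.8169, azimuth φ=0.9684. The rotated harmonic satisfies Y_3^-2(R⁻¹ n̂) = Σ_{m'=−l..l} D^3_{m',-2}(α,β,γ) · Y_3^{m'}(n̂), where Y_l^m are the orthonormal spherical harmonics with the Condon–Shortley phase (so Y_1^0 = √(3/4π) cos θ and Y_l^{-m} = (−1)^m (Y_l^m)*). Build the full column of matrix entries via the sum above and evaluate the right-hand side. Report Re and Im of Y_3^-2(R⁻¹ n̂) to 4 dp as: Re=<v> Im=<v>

Need the full column D^3_{m',-2} for m'=−3..3 at α=4.0406, β=1.4872, γ=5.0677.
cos(β/2)=0.736036, sin(β/2)=0.676942
d^3_{-3,-2}: single k=1 term ⇒ +0.358198;  D = -0.345596-0.094179i
d^3_{-2,-2}: k∈[0..1] ⇒ +0.158999 -0.672465 = -0.513466;  D = -0.413999+0.303731i
d^3_{-1,-2}: k∈[0..1] ⇒ -0.462432 +0.782316 = +0.319884;  D = -0.012419+0.319643i
d^3_{0,-2}: k∈[0..1] ⇒ +0.736649 -0.623110 = +0.113539;  D = -0.086057-0.074062i
d^3_{1,-2}: k∈[0..1] ⇒ -0.782316 +0.330869 = -0.451447;  D = -0.443460+0.084544i
d^3_{2,-2}: k∈[0..1] ⇒ +0.568819 -0.096230 = +0.472590;  D = -0.219658+0.418440i
d^3_{3,-2}: single k=0 term ⇒ -0.256290;  D = +0.103475+0.234473i
Y_3^{m'}(θ=0.8169,φ=0.9684) and Σ D·Y over m':
  (-0.3456-0.0942i)·(-0.1572-0.0379i)  (-0.4140+0.3037i)·(-0.1331-0.3472i)  (-0.0124+0.3196i)·(+0.1792-0.2606i)  (-0.0861-0.0741i)·(-0.1679+0.0000i)  (-0.4435+0.0845i)·(-0.1792-0.2606i)  (-0.2197+0.4184i)·(-0.1331+0.3472i)  (+0.1035+0.2345i)·(+0.1572-0.0379i)
Y_3^-2(R⁻¹ n̂) = +0.317438+0.205594i

Re=0.3174 Im=0.2056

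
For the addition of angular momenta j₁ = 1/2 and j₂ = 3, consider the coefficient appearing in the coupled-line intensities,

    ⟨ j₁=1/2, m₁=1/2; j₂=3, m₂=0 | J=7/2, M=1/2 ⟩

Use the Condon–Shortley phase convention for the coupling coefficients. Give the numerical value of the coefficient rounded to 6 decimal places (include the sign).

+0.755929  (= +√(4/7))

triangle: 0!·1!·6!/8! = 720/40320
(j±m)!: 1!·0!·3!·3!·4!·3! = 5184
prefactor² = (2J+1)·Δ·N² = 5184/7
  k=0: +1/(0!·0!·0!·3!·1!·3!) = 1/36
Σ = 1/36  ⇒  CG² = 5184/7·(1/36)² = 4/7
CG = +√(4/7) = +0.755929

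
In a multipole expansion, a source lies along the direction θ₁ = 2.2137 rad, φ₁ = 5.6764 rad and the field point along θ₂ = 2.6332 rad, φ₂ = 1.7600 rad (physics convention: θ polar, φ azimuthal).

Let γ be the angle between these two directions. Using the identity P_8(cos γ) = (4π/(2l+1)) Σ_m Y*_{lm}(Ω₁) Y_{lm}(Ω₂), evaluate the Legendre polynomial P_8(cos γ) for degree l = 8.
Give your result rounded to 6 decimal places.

-0.142669

Summing Y*_{l m}(θ₁,φ₁)·Y_{l m}(θ₂,φ₂) over m ∈ [−8, 8]; prefactor 4π/(2·8+1) = 0.739198:
  m=-8: (0.01227 + 0.08591j) × (0.00009 - 0.00162j) = 0.00014 - 0.00001j  (running Σ = 0.00014 - 0.00001j)
  m=-7: (0.11658 - 0.23243j) × (-0.01131 - 0.00284j) = -0.00198 + 0.00230j  (running Σ = -0.00184 + 0.00229j)
  m=-6: (-0.38148 + 0.20797j) × (-0.02207 + 0.04742j) = -0.00144 - 0.02268j  (running Σ = -0.00328 - 0.02040j)
  m=-5: (0.38065 + 0.04114j) × (0.13298 + 0.09590j) = 0.04667 + 0.04198j  (running Σ = 0.04339 + 0.02158j)
  m=-4: (-0.00546 - 0.00474j) × (0.26246 - 0.24787j) = -0.00261 + 0.00011j  (running Σ = 0.04078 + 0.02169j)
  m=-3: (-0.08665 - 0.33997j) × (-0.27765 - 0.43545j) = -0.12398 + 0.13212j  (running Σ = -0.08320 + 0.15381j)
  m=-2: (-0.07028 + 0.18830j) × (-0.31618 + 0.12570j) = -0.00145 - 0.06837j  (running Σ = -0.08465 + 0.08544j)
  m=-1: (-0.22072 + 0.15321j) × (-0.03941 - 0.20580j) = 0.04023 + 0.03939j  (running Σ = -0.04442 + 0.12483j)
  m=0: (0.24561 + 0.00000j) × (-0.42413 + 0.00000j) = -0.10417 + 0.00000j  (running Σ = -0.14859 + 0.12483j)
  m=1: (0.22072 + 0.15321j) × (0.03941 - 0.20580j) = 0.04023 - 0.03939j  (running Σ = -0.10836 + 0.08544j)
  m=2: (-0.07028 - 0.18830j) × (-0.31618 - 0.12570j) = -0.00145 + 0.06837j  (running Σ = -0.10981 + 0.15381j)
  m=3: (0.08665 - 0.33997j) × (0.27765 - 0.43545j) = -0.12398 - 0.13212j  (running Σ = -0.23379 + 0.02169j)
  m=4: (-0.00546 + 0.00474j) × (0.26246 + 0.24787j) = -0.00261 - 0.00011j  (running Σ = -0.23640 + 0.02158j)
  m=5: (-0.38065 + 0.04114j) × (-0.13298 + 0.09590j) = 0.04667 - 0.04198j  (running Σ = -0.18972 - 0.02040j)
  m=6: (-0.38148 - 0.20797j) × (-0.02207 - 0.04742j) = -0.00144 + 0.02268j  (running Σ = -0.19117 + 0.00229j)
  m=7: (-0.11658 - 0.23243j) × (0.01131 - 0.00284j) = -0.00198 - 0.00230j  (running Σ = -0.19315 - 0.00001j)
  m=8: (0.01227 - 0.08591j) × (0.00009 + 0.00162j) = 0.00014 + 0.00001j  (running Σ = -0.19301 - 0.00000j)
Total Σ_m = -0.19301 - 0.00000j. Multiply by 0.739198: -0.14267 - 0.00000j. P_8(cos γ) = -0.142669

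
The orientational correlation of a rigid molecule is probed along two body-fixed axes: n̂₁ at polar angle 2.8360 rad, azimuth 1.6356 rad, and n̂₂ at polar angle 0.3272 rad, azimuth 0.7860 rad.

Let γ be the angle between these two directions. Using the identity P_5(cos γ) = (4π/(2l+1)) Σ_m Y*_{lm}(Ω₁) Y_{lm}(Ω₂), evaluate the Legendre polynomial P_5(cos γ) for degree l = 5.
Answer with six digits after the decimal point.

Addition theorem: P_5(cos γ) = (4π/11) Σ_m Y*_{lm}(Ω₁) Y_{lm}(Ω₂), m = −5…5:
  m=-5: Y*=(-0.000364, 0.001085)  Y=(-0.001122, 0.001129)  product (-0.000001, -0.000002)
  m=-4: Y*=(-0.011085, -0.002939)  Y=(-0.014829, 0.000036)  product (0.000164, 0.000043)
  m=-3: Y*=(0.013077, -0.066417)  Y=(-0.057521, -0.057313)  product (-0.004559, 0.003071)
  m=-2: Y*=(0.250745, 0.032682)  Y=(-0.000337, -0.280173)  product (0.009072, -0.070263)
  m=-1: Y*=(-0.035179, 0.542097)  Y=(0.387855, -0.388322)  product (0.196864, 0.223916)
  m=+0: Y*=(-0.384482, -0.000000)  Y=(0.319806, 0.000000)  product (-0.122960, -0.000000)
  m=+1: Y*=(0.035179, 0.542097)  Y=(-0.387855, -0.388322)  product (0.196864, -0.223916)
  m=+2: Y*=(0.250745, -0.032682)  Y=(-0.000337, 0.280173)  product (0.009072, 0.070263)
  m=+3: Y*=(-0.013077, -0.066417)  Y=(0.057521, -0.057313)  product (-0.004559, -0.003071)
  m=+4: Y*=(-0.011085, 0.002939)  Y=(-0.014829, -0.000036)  product (0.000164, -0.000043)
  m=+5: Y*=(0.000364, 0.001085)  Y=(0.001122, 0.001129)  product (-0.000001, 0.000002)
Accumulated sum (0.280122, -0.000000); after 4π/(2l+1) scaling, (0.320010, -0.000000) ⇒ P_5 = 0.320010

0.320010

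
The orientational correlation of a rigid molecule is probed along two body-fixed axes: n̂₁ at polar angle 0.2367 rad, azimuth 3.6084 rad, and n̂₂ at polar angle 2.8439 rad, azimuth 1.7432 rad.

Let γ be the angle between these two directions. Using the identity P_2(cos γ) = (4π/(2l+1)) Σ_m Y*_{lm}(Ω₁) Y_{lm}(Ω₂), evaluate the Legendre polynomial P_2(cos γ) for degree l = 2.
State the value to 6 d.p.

Addition theorem: P_2(cos γ) = (4π/5) Σ_m Y*_{lm}(Ω₁) Y_{lm}(Ω₂), m = −2…2:
  m=-2: (0.012637, 0.017073) × (-0.031277, 0.011233) = (-0.000587, -0.000392)  (running Σ = (-0.000587, -0.000392))
  m=-1: (-0.157266, -0.079255) × (0.037164, 0.213422) = (0.011070, -0.036509)  (running Σ = (0.010483, -0.036901))
  m=0: (0.578755, -0.000000) × (0.549380, 0.000000) = (0.317956, 0.000000)  (running Σ = (0.328439, -0.036901))
  m=1: (0.157266, -0.079255) × (-0.037164, 0.213422) = (0.011070, 0.036509)  (running Σ = (0.339510, -0.000392))
  m=2: (0.012637, -0.017073) × (-0.031277, -0.011233) = (-0.000587, 0.000392)  (running Σ = (0.338923, -0.000000))
Σ over m = (0.338923, -0.000000); ×(4π/5) → (0.851806, -0.000000). Real part: 0.851806

0.851806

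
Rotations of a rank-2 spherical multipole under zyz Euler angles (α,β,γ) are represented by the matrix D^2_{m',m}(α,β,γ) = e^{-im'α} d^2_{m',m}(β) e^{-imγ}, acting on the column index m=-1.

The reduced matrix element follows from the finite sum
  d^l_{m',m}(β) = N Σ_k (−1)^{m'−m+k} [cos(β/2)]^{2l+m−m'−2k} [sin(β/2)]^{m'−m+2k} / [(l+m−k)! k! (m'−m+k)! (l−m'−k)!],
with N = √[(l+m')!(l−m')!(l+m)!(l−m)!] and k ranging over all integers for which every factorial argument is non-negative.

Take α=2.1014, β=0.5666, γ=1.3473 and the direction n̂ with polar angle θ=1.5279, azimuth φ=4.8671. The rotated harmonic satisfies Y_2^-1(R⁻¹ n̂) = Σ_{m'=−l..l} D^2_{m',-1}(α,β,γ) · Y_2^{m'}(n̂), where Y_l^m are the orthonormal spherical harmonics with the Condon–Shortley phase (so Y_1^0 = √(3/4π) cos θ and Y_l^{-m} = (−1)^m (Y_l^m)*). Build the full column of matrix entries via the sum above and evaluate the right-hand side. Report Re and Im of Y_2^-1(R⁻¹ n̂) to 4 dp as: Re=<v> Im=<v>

Re=-0.0639 Im=0.3104

Need the full column D^2_{m',-1} for m'=−2..2 at α=2.1014, β=0.5666, γ=1.3473.
cos(β/2)=0.960138, sin(β/2)=0.279526
d^2_{-2,-1}: single k=1 term ⇒ +0.494826;  D = +0.367712-0.331121i
d^2_{-1,-1}: k∈[0..1] ⇒ +0.849836 -0.216089 = +0.633747;  D = -0.604095-0.191583i
d^2_{0,-1}: k∈[0..1] ⇒ -0.606036 +0.051366 = -0.554670;  D = -0.122937-0.540875i
d^2_{1,-1}: k∈[0..1] ⇒ +0.216089 -0.006105 = +0.209984;  D = +0.153055-0.143762i
d^2_{2,-1}: single k=0 term ⇒ -0.041940;  D = +0.040235+0.011836i
Y_2^{m'}(θ=1.5279,φ=4.8671) and Σ D·Y over m':
  (+0.3677-0.3311i)·(-0.3673+0.1174i)  (-0.6041-0.1916i)·(+0.0051+0.0327i)  (-0.1229-0.5409i)·(-0.3137+0.0000i)  (+0.1531-0.1438i)·(-0.0051+0.0327i)  (+0.0402+0.0118i)·(-0.3673-0.1174i)
Y_2^-1(R⁻¹ n̂) = -0.063890+0.310358i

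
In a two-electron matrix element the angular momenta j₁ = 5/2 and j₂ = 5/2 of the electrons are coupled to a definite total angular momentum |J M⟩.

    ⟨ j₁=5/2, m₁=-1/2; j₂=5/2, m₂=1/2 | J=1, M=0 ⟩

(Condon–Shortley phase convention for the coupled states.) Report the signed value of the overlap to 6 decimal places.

+0.119523

j₁+j₂−J=4  J+j₁−j₂=1  J−j₁+j₂=1  j₁+j₂+J+1=7
(j₁±m₁, j₂±m₂, J±M) = (2,3,3,2,1,1)
P² = 72/35
sum k=2..3:
  [2] +1/4 = 1/4
  [3] −1/6 = -1/6
S = 1/12
C² = P²·S² = 1/70 ; C = +0.119523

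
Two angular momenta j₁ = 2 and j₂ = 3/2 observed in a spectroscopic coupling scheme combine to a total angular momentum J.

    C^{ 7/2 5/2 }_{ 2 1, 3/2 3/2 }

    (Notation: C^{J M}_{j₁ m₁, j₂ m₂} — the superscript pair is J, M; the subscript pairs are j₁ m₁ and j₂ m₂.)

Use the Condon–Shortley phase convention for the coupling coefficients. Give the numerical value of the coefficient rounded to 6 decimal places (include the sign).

triangle: 0!×4!×3!/8! = 144/40320
(j±m)!: 3!×1!×3!×0!×6!×1! = 25920
prefactor² = (2J+1)×Δ×N² = 5184/7
  k=0: +1/(0!×0!×1!×3!×3!×0!) = 1/36
Σ = 1/36  ⇒  CG² = 5184/7×(1/36)² = 4/7
CG = +√(4/7) = +0.755929

+0.755929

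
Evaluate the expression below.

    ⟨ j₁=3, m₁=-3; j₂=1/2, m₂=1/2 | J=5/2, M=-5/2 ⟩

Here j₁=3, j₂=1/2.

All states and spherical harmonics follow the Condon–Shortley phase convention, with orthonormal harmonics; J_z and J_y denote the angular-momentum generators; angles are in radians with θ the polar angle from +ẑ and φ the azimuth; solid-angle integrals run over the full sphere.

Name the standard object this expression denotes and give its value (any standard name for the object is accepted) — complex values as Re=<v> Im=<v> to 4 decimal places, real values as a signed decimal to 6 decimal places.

Clebsch–Gordan coefficient, −√(6/7) ≈ -0.925820

This is a Clebsch–Gordan (vector-coupling) coefficient.
triangle: 1!*5!*0!/7! = 120/5040
(j±m)!: 0!*6!*1!*0!*0!*5! = 86400
prefactor² = (2J+1)*Δ*N² = 86400/7
  k=1: −1/(1!*0!*5!*0!*0!*0!) = -1/120
Σ = -1/120  ⇒  CG² = 86400/7*(-1/120)² = 6/7
CG = −√(6/7) = -0.925820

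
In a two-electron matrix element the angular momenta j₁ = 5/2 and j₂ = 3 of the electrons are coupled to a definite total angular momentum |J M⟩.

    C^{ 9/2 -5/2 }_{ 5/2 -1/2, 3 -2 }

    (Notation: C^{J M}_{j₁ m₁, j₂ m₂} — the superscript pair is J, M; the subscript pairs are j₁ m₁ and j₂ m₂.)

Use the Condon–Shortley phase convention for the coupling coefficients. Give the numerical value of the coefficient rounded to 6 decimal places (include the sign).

j₁+j₂−J=1  J+j₁−j₂=4  J−j₁+j₂=5  j₁+j₂+J+1=11
(j₁±m₁, j₂±m₂, J±M) = (2,3,1,5,2,7)
P² = 115200/11
sum k=0..1:
  [0] +1/144 = 1/144
  [1] −1/480 = -1/480
S = 7/1440
C² = P²·S² = 49/198 ; C = +0.497468

+√(49/198) ≈ +0.497468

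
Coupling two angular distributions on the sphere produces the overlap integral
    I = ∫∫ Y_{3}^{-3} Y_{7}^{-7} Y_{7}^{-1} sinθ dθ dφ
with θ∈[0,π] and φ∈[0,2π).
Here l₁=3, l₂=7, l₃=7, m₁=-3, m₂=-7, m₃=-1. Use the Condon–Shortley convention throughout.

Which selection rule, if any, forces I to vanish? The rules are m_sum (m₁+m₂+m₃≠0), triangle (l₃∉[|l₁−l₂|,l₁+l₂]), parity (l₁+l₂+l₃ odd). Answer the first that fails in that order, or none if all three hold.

m_sum

m₁+m₂+m₃ = -3 − 7 − 1 = -11  ✗
triangle: |3−7|=4 ≤ l₃=7 ≤ 3+7=10
parity: l₁+l₂+l₃ = 17 is odd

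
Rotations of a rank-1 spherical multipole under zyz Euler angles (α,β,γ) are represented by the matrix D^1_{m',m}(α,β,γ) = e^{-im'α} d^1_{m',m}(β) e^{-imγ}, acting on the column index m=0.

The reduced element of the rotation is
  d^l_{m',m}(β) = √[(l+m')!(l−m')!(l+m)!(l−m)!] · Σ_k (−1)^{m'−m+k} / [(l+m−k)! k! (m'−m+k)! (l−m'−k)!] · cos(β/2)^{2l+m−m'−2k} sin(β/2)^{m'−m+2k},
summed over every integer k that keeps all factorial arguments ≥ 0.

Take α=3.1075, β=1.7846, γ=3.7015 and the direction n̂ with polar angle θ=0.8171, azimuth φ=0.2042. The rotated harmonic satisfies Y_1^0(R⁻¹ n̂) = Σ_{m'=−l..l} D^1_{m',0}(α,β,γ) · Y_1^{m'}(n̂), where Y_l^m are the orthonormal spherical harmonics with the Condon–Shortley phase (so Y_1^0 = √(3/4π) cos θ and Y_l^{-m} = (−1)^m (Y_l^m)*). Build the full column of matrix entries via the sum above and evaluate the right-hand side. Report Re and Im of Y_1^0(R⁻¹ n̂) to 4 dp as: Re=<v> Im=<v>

Need the full column D^1_{m',0} for m'=−1..1 at α=3.1075, β=1.7846, γ=3.7015.
cos(β/2)=0.627623, sin(β/2)=0.778517
d^1_{-1,0}: single k=1 term ⇒ +0.691007;  D = -0.690605+0.023554i
d^1_{0,0}: k∈[0..1] ⇒ +0.393911 -0.606089 = -0.212178;  D = -0.212178+0.000000i
d^1_{1,0}: single k=0 term ⇒ -0.691007;  D = +0.690605+0.023554i
Y_1^{m'}(θ=0.8171,φ=0.2042) and Σ D·Y over m':
  (-0.6906+0.0236i)·(+0.2467-0.0511i)  (-0.2122+0.0000i)·(+0.3344+0.0000i)  (+0.6906+0.0236i)·(-0.2467-0.0511i)
Y_1^0(R⁻¹ n̂) = -0.409267+0.000000i

Re=-0.4093 Im=0.0000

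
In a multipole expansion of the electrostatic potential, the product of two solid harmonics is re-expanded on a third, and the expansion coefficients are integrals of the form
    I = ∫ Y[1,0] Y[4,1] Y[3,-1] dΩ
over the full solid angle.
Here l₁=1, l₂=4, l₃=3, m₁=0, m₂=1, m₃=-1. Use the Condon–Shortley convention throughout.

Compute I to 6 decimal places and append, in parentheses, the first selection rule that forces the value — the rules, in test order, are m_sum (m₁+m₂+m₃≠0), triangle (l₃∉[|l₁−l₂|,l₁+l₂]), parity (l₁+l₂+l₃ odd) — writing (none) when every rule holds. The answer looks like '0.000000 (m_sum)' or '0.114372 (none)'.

Checks pass: Σm=0; 8 even; l₃=3∈[3,5].
(2·1+1)(2·4+1)(2·3+1) = 189
Δ: 2! 0! 6! / 9! → 1/252
sum: t=1:−1/36 = -1/36
3j²(1 4 3; 0 0 0) = Δ·Π!·Σ² = 4/63  (sign +1)
sum: t=1:−1/48 = -1/48
3j²(1 4 3; 0 1 -1) = Δ·Π!·Σ² = 5/84  (sign -1)
combine: 4πI² = 189·4/63·5/84 = 5/7
take √, sign -1: I = -0.23841361
No selection rule forces the value: the integral is nonzero (none).

-0.238414 (none)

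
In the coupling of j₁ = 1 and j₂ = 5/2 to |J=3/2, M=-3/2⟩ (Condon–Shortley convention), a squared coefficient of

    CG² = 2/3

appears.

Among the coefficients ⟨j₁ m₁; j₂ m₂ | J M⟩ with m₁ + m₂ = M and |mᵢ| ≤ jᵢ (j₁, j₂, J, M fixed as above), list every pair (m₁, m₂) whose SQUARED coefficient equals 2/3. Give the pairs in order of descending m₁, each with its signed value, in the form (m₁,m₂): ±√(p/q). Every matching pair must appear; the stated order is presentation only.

Admissible pairs with m₁+m₂ = M = -3/2: (-1,-1/2), (0,-3/2), (1,-5/2)
  (m₁,m₂)=(1,-5/2): CG² = 2/3, CG = +√(2/3)   ← matches the target
  (m₁,m₂)=(0,-3/2): CG² = 4/15, CG = −√(4/15)
  (m₁,m₂)=(-1,-1/2): CG² = 1/15, CG = +√(1/15)
Pairs with CG² = 2/3: (1,-5/2): +√(2/3)

(1,-5/2): +√(2/3)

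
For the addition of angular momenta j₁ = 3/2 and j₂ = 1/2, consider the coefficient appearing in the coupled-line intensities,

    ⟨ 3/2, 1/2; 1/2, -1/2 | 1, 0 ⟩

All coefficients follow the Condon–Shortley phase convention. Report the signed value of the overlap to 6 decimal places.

+√(1/2) ≈ +0.707107

j₁+j₂−J=1  J+j₁−j₂=2  J−j₁+j₂=0  j₁+j₂+J+1=4
(j₁±m₁, j₂±m₂, J±M) = (2,1,0,1,1,1)
P² = 1/2
sum k=0..0:
  [0] +1/1 = 1
S = 1
C² = P²·S² = 1/2 ; C = +0.707107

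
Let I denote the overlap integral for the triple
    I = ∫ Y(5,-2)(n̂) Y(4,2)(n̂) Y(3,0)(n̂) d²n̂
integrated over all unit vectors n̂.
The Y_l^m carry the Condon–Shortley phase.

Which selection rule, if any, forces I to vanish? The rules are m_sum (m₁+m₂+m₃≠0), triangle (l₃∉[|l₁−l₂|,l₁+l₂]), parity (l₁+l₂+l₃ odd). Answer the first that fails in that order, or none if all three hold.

Σmᵢ = 0  ✓
l₃∈[|l₁−l₂|,l₁+l₂]=[1,9], have l₃=3  ✓
Σlᵢ = 12 ⇒ even  ✓

none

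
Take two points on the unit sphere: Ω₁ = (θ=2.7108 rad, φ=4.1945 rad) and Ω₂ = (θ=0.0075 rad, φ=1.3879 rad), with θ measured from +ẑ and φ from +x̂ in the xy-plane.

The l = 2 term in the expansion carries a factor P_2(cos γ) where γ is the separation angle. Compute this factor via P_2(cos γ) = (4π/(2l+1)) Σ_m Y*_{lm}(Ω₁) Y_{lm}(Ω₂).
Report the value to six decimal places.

0.746432

Summing Y*_{l m}(θ₁,φ₁)·Y_{l m}(θ₂,φ₂) over m ∈ [−2, 2]; prefactor 4π/(2·2+1) = 2.513274:
  m=-2: Y*=-0.034344+0.057947i  Y=-0.000020-0.000008i  product +0.000001-0.000001i
  m=-1: Y*=+0.145115+0.254694i  Y=+0.001054-0.005697i  product +0.001604-0.000558i
  m=+0: Y*=+0.465787-0.000000i  Y=+0.630730+0.000000i  product +0.293786+0.000000i
  m=+1: Y*=-0.145115+0.254694i  Y=-0.001054-0.005697i  product +0.001604+0.000558i
  m=+2: Y*=-0.034344-0.057947i  Y=-0.000020+0.000008i  product +0.000001+0.000001i
Σ over m = +0.296996-0.000000i; ×(4π/5) → +0.746432-0.000000i. Real part: 0.746432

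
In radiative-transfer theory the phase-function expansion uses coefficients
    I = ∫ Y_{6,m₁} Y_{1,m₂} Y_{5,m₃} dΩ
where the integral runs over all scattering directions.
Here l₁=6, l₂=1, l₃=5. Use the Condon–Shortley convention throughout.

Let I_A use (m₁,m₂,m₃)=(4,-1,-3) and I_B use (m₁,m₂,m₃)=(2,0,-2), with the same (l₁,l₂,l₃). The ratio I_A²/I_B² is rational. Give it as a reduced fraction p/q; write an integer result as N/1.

Same 6,1,5: normalisation and zero-m 3j drop out of the ratio.
A: Δ: 2! 10! 0! / 13! → 1/858; sum: t=0:+1/161280 = 1/161280; 3j²(6 1 5; 4 -1 -3) = Δ·Π!·Σ² = 15/286  (sign +1)
B: Δ: 2! 10! 0! / 13! → 1/858; sum: t=1:−1/30240 = -1/30240; 3j²(6 1 5; 2 0 -2) = Δ·Π!·Σ² = 16/429  (sign +1)
I_A²/I_B² = (15/286)/(16/429) = 45/32

45/32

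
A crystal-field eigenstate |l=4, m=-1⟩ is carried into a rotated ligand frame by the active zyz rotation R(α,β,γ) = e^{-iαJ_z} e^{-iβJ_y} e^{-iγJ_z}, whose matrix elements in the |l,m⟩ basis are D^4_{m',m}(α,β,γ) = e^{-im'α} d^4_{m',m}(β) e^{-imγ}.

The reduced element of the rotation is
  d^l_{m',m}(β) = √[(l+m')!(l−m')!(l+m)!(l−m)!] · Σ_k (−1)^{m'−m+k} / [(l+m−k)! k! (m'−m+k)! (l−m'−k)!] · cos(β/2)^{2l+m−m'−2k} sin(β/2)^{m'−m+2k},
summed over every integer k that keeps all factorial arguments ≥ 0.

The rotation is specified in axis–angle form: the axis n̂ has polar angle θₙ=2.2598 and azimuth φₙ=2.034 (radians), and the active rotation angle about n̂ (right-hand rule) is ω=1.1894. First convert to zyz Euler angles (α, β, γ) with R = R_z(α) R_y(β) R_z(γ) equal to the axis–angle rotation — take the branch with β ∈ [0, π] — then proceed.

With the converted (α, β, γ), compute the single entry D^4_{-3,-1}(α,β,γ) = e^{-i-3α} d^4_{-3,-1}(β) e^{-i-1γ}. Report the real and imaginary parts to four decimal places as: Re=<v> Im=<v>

Re=0.3768 Im=-0.3161

Axis–angle → zyz. n̂ = (sinθₙcosφₙ, sinθₙsinφₙ, cosθₙ) = (-0.344889, +0.690543, -0.635768), ω = 1.1894.
R = I cosω + sinω [n̂]ₓ + (1−cosω) n̂n̂ᵀ gives
  R = [+0.446890, +0.440573, +0.778579; -0.739599, +0.671575, +0.044494; -0.503271, -0.595720, +0.625968]
β = atan2(√(R₁₃²+R₂₃²), R₃₃) = 0.894424; α = atan2(R₂₃, R₁₃) mod 2π = 0.057086; γ = atan2(R₃₂, −R₃₁) mod 2π = 5.413864
First d^4_{-3,-1}(β=0.8944), then the phase factors e^{-i(-3)α} and e^{-i(-1)γ}:
c=cos(0.894424/2)=0.901656, s=sin(0.894424/2)=0.432454; N=√[1·5040·6·120]=1904.940944
k: max(0,(-1)−(-3))=2 … min(4+(-1),4−(-3))=3
  k=2: (−1)^0·1904.9409/(240)·0.9017^6·0.4325^2 = +0.797618
  k=3: (−1)^1·1904.9409/(144)·0.9017^4·0.4325^4 = -0.305802
d^4_{-3,-1}(0.8944) = +0.797618 -0.305802 = +0.491816
D = (+0.985371+0.170421i)·(+0.491816)·(+0.645345-0.763891i) = +0.376774-0.316108i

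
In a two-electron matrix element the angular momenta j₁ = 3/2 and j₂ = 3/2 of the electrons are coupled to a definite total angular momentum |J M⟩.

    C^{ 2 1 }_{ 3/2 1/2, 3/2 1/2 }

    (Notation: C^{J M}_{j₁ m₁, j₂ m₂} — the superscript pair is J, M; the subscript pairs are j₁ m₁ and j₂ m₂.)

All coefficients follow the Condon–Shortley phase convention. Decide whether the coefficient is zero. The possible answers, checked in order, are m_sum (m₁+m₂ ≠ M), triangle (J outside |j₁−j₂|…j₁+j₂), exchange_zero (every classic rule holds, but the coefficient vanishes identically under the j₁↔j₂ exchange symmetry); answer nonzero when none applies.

m-sum: m₁+m₂ = 1/2+1/2 = 1, M = 1  ✓
triangle: |j₁−j₂| = 0 ≤ J = 2 ≤ j₁+j₂ = 3  ✓
exchange: j₁=j₂ and m₁=m₂, and (−1)^(j₁+j₂−J) = (−1)^1 = −1 forces ⟨j₁m₁;j₂m₂|JM⟩ = −⟨j₂m₂;j₁m₁|JM⟩ = −⟨j₁m₁;j₂m₂|JM⟩ ⇒ the coefficient vanishes identically
Racah sum check: Σ_k collapses to 0 ⇒ CG = 0

exchange_zero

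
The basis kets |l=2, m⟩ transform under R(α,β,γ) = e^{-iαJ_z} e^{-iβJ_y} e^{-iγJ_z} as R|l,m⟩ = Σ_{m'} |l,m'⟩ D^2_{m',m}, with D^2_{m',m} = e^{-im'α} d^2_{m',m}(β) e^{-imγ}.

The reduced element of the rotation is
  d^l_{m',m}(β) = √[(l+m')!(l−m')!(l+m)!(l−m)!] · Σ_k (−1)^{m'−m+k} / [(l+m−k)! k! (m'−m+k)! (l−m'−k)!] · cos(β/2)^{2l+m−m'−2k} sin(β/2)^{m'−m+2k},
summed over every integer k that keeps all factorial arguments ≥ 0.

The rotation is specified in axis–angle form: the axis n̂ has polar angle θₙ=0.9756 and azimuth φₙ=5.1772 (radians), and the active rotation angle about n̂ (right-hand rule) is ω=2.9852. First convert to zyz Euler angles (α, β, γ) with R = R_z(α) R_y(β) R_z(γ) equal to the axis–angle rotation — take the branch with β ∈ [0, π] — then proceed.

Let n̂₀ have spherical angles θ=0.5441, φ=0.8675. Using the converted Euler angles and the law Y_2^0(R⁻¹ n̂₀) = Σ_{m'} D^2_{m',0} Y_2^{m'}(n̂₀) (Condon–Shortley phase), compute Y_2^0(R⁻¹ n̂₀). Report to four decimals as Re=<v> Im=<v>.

Axis–angle → zyz. n̂ = (sinθₙcosφₙ, sinθₙsinφₙ, cosθₙ) = (+0.371171, -0.740189, +0.560671), ω = 2.9852.
R = I cosω + sinω [n̂]ₓ + (1−cosω) n̂n̂ᵀ gives
  R = [-0.713940, -0.633449, +0.298382; -0.458793, +0.101277, -0.882753; +0.528959, -0.767128, -0.362927]
β = atan2(√(R₁₃²+R₂₃²), R₃₃) = 1.942204; α = atan2(R₂₃, R₁₃) mod 2π = 5.038345; γ = atan2(R₃₂, −R₃₁) mod 2π = 4.108723
Need the full column D^2_{m',0} for m'=−2..2 at α=5.0383, β=1.9422, γ=4.1087.
cos(β/2)=0.564390, sin(β/2)=0.825508
d^2_{-2,0}: single k=2 term ⇒ +0.531713;  D = -0.422672-0.322594i
d^2_{-1,0}: k∈[1..2] ⇒ +0.363526 -0.777713 = -0.414187;  D = -0.132629+0.392378i
d^2_{0,0}: k∈[0..2] ⇒ +0.101465 -0.868284 +0.464393 = -0.302426;  D = -0.302426+0.000000i
d^2_{1,0}: k∈[0..1] ⇒ -0.363526 +0.777713 = +0.414187;  D = +0.132629+0.392378i
d^2_{2,0}: single k=0 term ⇒ +0.531713;  D = -0.422672+0.322594i
Y_2^{m'}(θ=0.5441,φ=0.8675) and Σ D·Y over m':
  (-0.4227-0.3226i)·(-0.0169-0.1021i)  (-0.1326+0.3924i)·(+0.2213-0.2610i)  (-0.3024+0.0000i)·(+0.3772+0.0000i)  (+0.1326+0.3924i)·(-0.2213-0.2610i)  (-0.4227+0.3226i)·(-0.0169+0.1021i)
Y_2^0(R⁻¹ n̂) = -0.019569-0.000000i

Re=-0.0196 Im=0.0000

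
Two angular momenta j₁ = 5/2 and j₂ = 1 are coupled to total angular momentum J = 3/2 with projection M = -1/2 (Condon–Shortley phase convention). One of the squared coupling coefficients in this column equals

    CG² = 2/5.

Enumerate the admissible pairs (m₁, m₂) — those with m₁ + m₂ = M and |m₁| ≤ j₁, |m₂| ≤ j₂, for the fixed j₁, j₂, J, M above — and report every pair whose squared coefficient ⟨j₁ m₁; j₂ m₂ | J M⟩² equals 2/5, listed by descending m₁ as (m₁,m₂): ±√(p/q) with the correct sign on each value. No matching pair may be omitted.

Admissible pairs with m₁+m₂ = M = -1/2: (-3/2,1), (-1/2,0), (1/2,-1)
  (m₁,m₂)=(1/2,-1): CG² = 1/5, CG = +√(1/5)
  (m₁,m₂)=(-1/2,0): CG² = 2/5, CG = −√(2/5)   ← matches the target
  (m₁,m₂)=(-3/2,1): CG² = 2/5, CG = +√(2/5)   ← matches the target
Pairs with CG² = 2/5: (-1/2,0): −√(2/5); (-3/2,1): +√(2/5)

(-1/2,0): −√(2/5); (-3/2,1): +√(2/5)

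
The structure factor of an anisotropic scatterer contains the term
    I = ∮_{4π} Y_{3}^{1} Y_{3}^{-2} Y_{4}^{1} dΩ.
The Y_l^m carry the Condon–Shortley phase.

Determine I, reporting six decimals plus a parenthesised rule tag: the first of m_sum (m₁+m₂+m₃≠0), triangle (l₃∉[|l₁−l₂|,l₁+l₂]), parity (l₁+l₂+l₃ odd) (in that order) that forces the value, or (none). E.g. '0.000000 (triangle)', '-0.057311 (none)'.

0.145070 (none)

m-sum 0 ✓  L=10 even ✓  0≤4≤6 ✓
Π(2lᵢ+1) = 7×7×9 = 441
triangle coeff Δ(3,3,4) = 1/34650
Σ_t [0,2]: t=0:+1/72 t=1:−1/16 t=2:+1/72 = -5/144
(3j)²=2/77 [(3 3 4; 0 0 0)], sign=-1
Σ_t [0,1]: t=0:+1/48 t=1:−1/144 = 1/72
(3j)²=16/693 [(3 3 4; 1 -2 1)], sign=-1
⇒ 4πI² = 32/121
I = (+1)√(32/121/(4π)) = 0.14506992
No selection rule forces the value: the integral is nonzero (none).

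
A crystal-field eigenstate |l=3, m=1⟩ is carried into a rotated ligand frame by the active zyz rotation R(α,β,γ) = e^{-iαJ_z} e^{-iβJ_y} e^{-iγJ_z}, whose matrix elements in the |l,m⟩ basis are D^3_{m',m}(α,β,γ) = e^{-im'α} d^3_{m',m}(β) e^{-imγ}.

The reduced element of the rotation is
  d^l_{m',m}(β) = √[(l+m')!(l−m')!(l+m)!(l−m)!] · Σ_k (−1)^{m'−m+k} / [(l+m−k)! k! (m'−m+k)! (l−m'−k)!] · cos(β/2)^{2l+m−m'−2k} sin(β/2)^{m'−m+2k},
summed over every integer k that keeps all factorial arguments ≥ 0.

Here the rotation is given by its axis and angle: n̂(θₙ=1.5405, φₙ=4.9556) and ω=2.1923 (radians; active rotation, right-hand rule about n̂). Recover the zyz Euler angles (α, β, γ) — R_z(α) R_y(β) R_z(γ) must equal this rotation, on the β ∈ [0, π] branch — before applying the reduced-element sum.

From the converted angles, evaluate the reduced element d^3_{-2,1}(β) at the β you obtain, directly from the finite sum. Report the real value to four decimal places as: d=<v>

Axis–angle → zyz. n̂ = (sinθₙcosφₙ, sinθₙsinφₙ, cosθₙ) = (+0.240710, -0.970124, +0.030292), ω = 2.1923.
R = I cosω + sinω [n̂]ₓ + (1−cosω) n̂n̂ᵀ gives
  R = [-0.490580, -0.394114, -0.777178; -0.344859, +0.906870, -0.242195; +0.800252, +0.149201, -0.580806]
β = atan2(√(R₁₃²+R₂₃²), R₃₃) = 2.190515; α = atan2(R₂₃, R₁₃) mod 2π = 3.443689; γ = atan2(R₃₂, −R₃₁) mod 2π = 2.957267
d^3_{-2,1}(β=2.1905) via the finite sum:
With c≡cos(β/2)=0.457817 and s≡sin(β/2)=0.889046, N=[1·120·24·2]^{1/2}=75.894664
k: max(0,(1)−(-2))=3 … min(3+(1),3−(-2))=4
  k=3: (−1)^0·75.8947/(12)·0.4578^3·0.8890^3 = +0.426462
  k=4: (−1)^1·75.8947/(24)·0.4578^1·0.8890^5 = -0.804107
d^3_{-2,1}(2.1905) = +0.426462 -0.804107 = -0.377646

d=-0.3776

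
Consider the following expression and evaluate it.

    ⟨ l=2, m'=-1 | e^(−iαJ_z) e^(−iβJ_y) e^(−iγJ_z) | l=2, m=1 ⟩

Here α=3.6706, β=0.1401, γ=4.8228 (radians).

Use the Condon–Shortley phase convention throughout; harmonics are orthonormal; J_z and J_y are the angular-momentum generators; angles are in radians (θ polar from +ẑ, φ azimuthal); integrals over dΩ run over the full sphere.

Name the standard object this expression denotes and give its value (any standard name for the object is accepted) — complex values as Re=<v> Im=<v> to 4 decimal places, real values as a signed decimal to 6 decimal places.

This is a Wigner D-matrix element — the rotation-matrix element ⟨l m'| R(α,β,γ) |l m⟩ in the angular-momentum basis.
Split into d^2_{-1,1}(β=0.1401) × two z-phases.
c=cos(0.140100/2)=0.997548, s=sin(0.140100/2)=0.069993; N=√[1·6·6·1]=6.000000
k∈{2,3} keeps every argument non-negative
  k=2: (−1)^0·6.0000/(2)·0.9975^2·0.0700^2 = +0.014625
  k=3: (−1)^1·6.0000/(6)·0.9975^0·0.0700^4 = -0.000024
d^2_{-1,1}(0.1401) = +0.014625 -0.000024 = +0.014601
D = (-0.863308-0.504677i)·(+0.014601)·(+0.110187+0.993911i) = +0.005935-0.013340i

Wigner D-matrix element, Re=0.0059 Im=-0.0133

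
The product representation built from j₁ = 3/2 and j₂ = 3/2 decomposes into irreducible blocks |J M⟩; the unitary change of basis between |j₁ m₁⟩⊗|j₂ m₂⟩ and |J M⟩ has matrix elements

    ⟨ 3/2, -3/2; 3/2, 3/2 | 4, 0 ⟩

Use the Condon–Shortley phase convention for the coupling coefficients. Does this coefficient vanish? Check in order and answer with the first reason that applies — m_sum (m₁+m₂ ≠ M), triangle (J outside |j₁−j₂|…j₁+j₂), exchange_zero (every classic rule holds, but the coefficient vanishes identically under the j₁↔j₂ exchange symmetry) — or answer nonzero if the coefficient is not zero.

triangle

m-sum: m₁+m₂ = -3/2+3/2 = 0, M = 0  ✓
triangle: need |j₁−j₂| ≤ J ≤ j₁+j₂, i.e. J ∈ [0, 3]; J = 4 is outside ✗ ⇒ coefficient is 0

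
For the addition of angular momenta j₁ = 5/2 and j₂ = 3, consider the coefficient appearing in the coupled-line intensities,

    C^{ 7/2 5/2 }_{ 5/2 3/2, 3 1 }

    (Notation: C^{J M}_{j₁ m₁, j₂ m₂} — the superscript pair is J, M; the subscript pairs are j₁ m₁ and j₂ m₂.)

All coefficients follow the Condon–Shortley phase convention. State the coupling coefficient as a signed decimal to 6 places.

-0.398410  (= −√(10/63))

√[8·2!3!4!/10! · 4!1!4!2!6!1!] = √(18432/35)
  +(−1)^0/∏(0,2,1,4,2,0)! = 1/96  (running 1/96)
  +(−1)^1/∏(1,1,0,3,3,1)! = -1/36  (running -5/288)
⟨..|..⟩ = √(18432/35)·(-5/288) = -0.398410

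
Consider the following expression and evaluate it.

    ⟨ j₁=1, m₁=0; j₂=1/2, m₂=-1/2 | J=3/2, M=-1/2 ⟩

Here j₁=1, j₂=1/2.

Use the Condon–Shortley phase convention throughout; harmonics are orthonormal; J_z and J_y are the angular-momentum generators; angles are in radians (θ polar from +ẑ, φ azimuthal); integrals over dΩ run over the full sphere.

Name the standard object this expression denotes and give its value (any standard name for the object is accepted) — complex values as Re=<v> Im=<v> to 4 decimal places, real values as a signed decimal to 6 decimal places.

This is a Clebsch–Gordan (vector-coupling) coefficient.
√[4·0!2!1!/4! · 1!1!0!1!1!2!] = √(2/3)
  +(−1)^0/∏(0,0,1,0,1,1)! = 1  (running 1)
⟨..|..⟩ = √(2/3)·(1) = +0.816497

Clebsch–Gordan coefficient, +√(2/3) ≈ +0.816497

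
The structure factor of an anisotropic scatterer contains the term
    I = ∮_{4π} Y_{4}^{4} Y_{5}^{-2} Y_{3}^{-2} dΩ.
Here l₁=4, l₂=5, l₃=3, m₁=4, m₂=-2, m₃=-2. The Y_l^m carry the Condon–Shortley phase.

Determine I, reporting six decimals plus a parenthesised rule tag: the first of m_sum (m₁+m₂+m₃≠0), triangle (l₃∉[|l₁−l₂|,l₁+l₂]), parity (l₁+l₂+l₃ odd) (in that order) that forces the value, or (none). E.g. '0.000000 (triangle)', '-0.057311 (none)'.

Checks pass: Σm=0; 12 even; l₃=3∈[1,9].
(2·4+1)(2·5+1)(2·3+1) = 693
Δ: 6! 2! 4! / 13! → 1/180180
sum: t=2:+1/576 t=3:−1/144 t=4:+1/576 = -1/288
3j²(4 5 3; 0 0 0) = Δ·Π!·Σ² = 20/1001  (sign +1)
sum: t=0:+1/8640 = 1/8640
3j²(4 5 3; 4 -2 -2) = Δ·Π!·Σ² = 14/1287  (sign -1)
combine: 4πI² = 693·20/1001·14/1287 = 280/1859
take √, sign -1: I = -0.10947990
No selection rule forces the value: the integral is nonzero (none).

-0.109480 (none)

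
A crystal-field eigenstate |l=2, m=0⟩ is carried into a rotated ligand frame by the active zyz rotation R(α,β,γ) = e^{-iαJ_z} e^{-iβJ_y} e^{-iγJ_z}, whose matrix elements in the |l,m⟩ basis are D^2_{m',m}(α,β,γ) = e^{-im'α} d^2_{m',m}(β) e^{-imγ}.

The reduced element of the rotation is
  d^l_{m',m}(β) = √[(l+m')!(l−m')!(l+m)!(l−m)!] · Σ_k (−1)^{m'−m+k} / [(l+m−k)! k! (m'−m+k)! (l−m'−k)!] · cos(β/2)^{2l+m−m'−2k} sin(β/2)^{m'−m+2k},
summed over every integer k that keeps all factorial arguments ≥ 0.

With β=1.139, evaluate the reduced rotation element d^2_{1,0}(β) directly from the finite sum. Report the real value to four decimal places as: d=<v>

d=-0.4655

d^2_{1,0}(β=1.1390) via the finite sum:
Half-angle: c=0.842171, s=0.539211. N=√(6·1·2·2)=4.898979
k: max(0,(0)−(1))=0 … min(2+(0),2−(1))=1
  k=0: (−1)^1·4.8990/(2)·0.8422^3·0.5392^1 = -0.788923
  k=1: (−1)^2·4.8990/(2)·0.8422^1·0.5392^3 = +0.323409
d^2_{1,0}(1.1390) = -0.788923 +0.323409 = -0.465514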